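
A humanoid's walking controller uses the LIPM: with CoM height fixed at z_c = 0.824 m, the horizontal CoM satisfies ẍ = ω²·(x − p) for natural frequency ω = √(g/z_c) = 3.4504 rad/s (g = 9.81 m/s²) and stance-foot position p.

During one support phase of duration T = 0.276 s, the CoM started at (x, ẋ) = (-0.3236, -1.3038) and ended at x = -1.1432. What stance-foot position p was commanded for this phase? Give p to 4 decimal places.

ωT = 3.4504·0.276 = 0.952310; cosh(ωT) = 1.488770, sinh(ωT) = 1.102921
x(T) = p + (x₀−p)·cosh(ωT) + (ẋ₀/ω)·sinh(ωT) ⇒ p·(1 − cosh) = x(T) − x₀·cosh − (ẋ₀/ω)·sinh
numerator   = -1.1432 − (-0.3236)·1.488770 − (-1.3038/3.4504)·1.102921 = -0.244674
denominator = 1 − 1.488770 = -0.488770
p = -0.244674 / -0.488770 = 0.5006

p = 0.5006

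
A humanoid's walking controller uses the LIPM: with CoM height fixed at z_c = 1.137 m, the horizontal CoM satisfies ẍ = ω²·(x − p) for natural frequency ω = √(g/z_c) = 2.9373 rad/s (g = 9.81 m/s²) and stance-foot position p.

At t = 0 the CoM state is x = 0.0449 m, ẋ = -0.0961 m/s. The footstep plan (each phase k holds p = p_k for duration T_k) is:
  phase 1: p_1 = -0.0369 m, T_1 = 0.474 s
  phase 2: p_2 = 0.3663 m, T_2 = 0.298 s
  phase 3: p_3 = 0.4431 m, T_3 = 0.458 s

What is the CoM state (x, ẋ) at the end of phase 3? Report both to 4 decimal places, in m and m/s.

phase 1: p=-0.0369, T=0.474, ωT=1.392280, cosh=2.136262, sinh=1.887754; start (x,ẋ)=(0.044900, -0.096100) → end (x,ẋ)=(0.076084, 0.248278)
phase 2: p=0.3663, T=0.298, ωT=0.875315, cosh=1.408181, sinh=0.991451; start (x,ẋ)=(0.076084, 0.248278) → end (x,ẋ)=(0.041427, -0.495542)
phase 3: p=0.4431, T=0.458, ωT=1.345283, cosh=2.049870, sinh=1.789404; start (x,ẋ)=(0.041427, -0.495542) → end (x,ẋ)=(-0.682162, -3.126997)

x = -0.6822, ẋ = -3.1270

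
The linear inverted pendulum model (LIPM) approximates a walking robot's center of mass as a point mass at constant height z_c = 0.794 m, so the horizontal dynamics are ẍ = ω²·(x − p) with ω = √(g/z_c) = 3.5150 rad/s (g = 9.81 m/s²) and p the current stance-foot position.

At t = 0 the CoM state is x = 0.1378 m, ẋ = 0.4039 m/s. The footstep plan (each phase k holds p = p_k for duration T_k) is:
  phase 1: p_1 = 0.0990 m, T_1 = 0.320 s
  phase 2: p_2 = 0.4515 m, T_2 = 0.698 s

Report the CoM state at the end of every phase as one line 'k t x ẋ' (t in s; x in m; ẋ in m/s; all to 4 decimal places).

phase 1: p=0.0990, T=0.320, ωT=1.124800, cosh=1.702159, sinh=1.377442; start (x,ẋ)=(0.137800, 0.403900) → end (x,ẋ)=(0.323322, 0.875360)
phase 2: p=0.4515, T=0.698, ωT=2.453470, cosh=5.857311, sinh=5.771317; start (x,ẋ)=(0.323322, 0.875360) → end (x,ẋ)=(1.137986, 2.527021)

1 0.3200 0.3233 0.8754
2 1.0180 1.1380 2.5270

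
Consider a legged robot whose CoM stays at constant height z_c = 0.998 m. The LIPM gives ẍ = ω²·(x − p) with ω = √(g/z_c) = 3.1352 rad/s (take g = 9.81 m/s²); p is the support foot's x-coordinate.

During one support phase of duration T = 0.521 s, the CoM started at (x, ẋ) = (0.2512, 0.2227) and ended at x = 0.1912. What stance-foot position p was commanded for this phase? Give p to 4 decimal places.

ωT = 3.1352·0.521 = 1.633439; cosh(ωT) = 2.658358, sinh(ωT) = 2.463101
x(T) = p + (x₀−p)·cosh(ωT) + (ẋ₀/ω)·sinh(ωT) ⇒ p·(1 − cosh) = x(T) − x₀·cosh − (ẋ₀/ω)·sinh
numerator   = 0.1912 − (0.2512)·2.658358 − (0.2227/3.1352)·2.463101 = -0.651539
denominator = 1 − 2.658358 = -1.658358
p = -0.651539 / -1.658358 = 0.3929

p = 0.3929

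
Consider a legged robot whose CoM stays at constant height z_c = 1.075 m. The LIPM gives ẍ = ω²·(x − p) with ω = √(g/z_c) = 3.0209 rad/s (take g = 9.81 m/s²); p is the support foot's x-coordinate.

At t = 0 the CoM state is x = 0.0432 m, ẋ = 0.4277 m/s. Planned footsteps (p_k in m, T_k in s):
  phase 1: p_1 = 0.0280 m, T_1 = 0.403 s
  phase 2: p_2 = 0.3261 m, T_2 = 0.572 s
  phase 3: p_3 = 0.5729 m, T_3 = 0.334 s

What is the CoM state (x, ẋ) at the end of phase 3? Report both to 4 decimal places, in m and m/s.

x = 1.9663, ẋ = 4.5468

phase 1: p=0.0280, T=0.403, ωT=1.217423, cosh=1.837231, sinh=1.541239; start (x,ẋ)=(0.043200, 0.427700) → end (x,ẋ)=(0.274135, 0.856554)
phase 2: p=0.3261, T=0.572, ωT=1.727955, cosh=2.903388, sinh=2.725741; start (x,ẋ)=(0.274135, 0.856554) → end (x,ẋ)=(0.948089, 2.059018)
phase 3: p=0.5729, T=0.334, ωT=1.008981, cosh=1.553697, sinh=1.189107; start (x,ẋ)=(0.948089, 2.059018) → end (x,ẋ)=(1.966314, 4.546833)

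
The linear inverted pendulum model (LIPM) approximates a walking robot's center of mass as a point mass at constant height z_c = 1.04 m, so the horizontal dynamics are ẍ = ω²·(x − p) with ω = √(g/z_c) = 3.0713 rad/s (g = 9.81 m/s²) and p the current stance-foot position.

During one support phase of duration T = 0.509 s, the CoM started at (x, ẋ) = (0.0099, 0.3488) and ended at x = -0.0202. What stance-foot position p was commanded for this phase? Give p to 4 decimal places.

p = 0.2038

ωT = 3.0713·0.509 = 1.563292; cosh(ωT) = 2.491979, sinh(ωT) = 2.282533
x(T) = p + (x₀−p)·cosh(ωT) + (ẋ₀/ω)·sinh(ωT) ⇒ p·(1 − cosh) = x(T) − x₀·cosh − (ẋ₀/ω)·sinh
numerator   = -0.0202 − (0.0099)·2.491979 − (0.3488/3.0713)·2.282533 = -0.304092
denominator = 1 − 2.491979 = -1.491979
p = -0.304092 / -1.491979 = 0.2038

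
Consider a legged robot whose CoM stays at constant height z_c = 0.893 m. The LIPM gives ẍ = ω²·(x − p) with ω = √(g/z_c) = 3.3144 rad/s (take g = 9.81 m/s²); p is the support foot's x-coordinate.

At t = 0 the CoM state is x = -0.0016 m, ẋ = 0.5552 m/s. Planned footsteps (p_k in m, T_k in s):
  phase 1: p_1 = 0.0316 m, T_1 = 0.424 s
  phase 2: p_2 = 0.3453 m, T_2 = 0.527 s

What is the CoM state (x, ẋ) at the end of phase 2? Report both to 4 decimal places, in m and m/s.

phase 1: p=0.0316, T=0.424, ωT=1.405306, cosh=2.161032, sinh=1.915740; start (x,ẋ)=(-0.001600, 0.555200) → end (x,ẋ)=(0.280762, 0.989001)
phase 2: p=0.3453, T=0.527, ωT=1.746689, cosh=2.954965, sinh=2.780615; start (x,ẋ)=(0.280762, 0.989001) → end (x,ẋ)=(0.984315, 2.327677)

x = 0.9843, ẋ = 2.3277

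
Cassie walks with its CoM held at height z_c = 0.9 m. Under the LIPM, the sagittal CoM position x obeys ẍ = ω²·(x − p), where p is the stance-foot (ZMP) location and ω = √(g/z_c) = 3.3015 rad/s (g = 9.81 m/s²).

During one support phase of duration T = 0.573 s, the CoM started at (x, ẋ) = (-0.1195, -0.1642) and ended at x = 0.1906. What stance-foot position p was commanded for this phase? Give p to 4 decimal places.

ωT = 3.3015·0.573 = 1.891759; cosh(ωT) = 3.390916, sinh(ωT) = 3.240110
x(T) = p + (x₀−p)·cosh(ωT) + (ẋ₀/ω)·sinh(ωT) ⇒ p·(1 − cosh) = x(T) − x₀·cosh − (ẋ₀/ω)·sinh
numerator   = 0.1906 − (-0.1195)·3.390916 − (-0.1642/3.3015)·3.240110 = 0.756961
denominator = 1 − 3.390916 = -2.390916
p = 0.756961 / -2.390916 = -0.3166

p = -0.3166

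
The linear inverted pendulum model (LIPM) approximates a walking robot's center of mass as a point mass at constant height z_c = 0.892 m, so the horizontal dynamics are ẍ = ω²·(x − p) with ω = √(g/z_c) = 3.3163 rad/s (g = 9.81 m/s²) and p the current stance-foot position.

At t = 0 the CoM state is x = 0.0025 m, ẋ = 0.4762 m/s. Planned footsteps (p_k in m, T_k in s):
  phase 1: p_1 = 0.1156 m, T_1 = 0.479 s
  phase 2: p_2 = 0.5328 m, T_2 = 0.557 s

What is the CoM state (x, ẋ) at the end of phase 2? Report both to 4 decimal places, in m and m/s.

x = -0.3537, ẋ = -2.6943

phase 1: p=0.1156, T=0.479, ωT=1.588508, cosh=2.550333, sinh=2.346103; start (x,ẋ)=(0.002500, 0.476200) → end (x,ẋ)=(0.164043, 0.334508)
phase 2: p=0.5328, T=0.557, ωT=1.847179, cosh=3.249793, sinh=3.092112; start (x,ẋ)=(0.164043, 0.334508) → end (x,ẋ)=(-0.353689, -2.694289)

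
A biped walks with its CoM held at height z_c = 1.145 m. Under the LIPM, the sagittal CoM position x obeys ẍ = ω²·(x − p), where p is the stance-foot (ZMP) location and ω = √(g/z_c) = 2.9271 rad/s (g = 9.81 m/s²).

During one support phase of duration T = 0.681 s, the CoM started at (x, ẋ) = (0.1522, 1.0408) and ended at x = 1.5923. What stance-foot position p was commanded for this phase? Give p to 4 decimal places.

ωT = 2.9271·0.681 = 1.993355; cosh(ωT) = 3.738178, sinh(ωT) = 3.601941
x(T) = p + (x₀−p)·cosh(ωT) + (ẋ₀/ω)·sinh(ωT) ⇒ p·(1 − cosh) = x(T) − x₀·cosh − (ẋ₀/ω)·sinh
numerator   = 1.5923 − (0.1522)·3.738178 − (1.0408/2.9271)·3.601941 = -0.257406
denominator = 1 − 3.738178 = -2.738178
p = -0.257406 / -2.738178 = 0.0940

p = 0.0940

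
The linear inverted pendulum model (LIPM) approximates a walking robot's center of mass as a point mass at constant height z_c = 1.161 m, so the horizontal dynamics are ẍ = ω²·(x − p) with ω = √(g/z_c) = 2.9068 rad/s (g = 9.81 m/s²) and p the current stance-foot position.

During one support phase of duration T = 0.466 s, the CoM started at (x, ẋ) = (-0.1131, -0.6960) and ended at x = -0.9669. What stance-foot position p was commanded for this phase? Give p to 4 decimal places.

ωT = 2.9068·0.466 = 1.354569; cosh(ωT) = 2.066574, sinh(ωT) = 1.808516
x(T) = p + (x₀−p)·cosh(ωT) + (ẋ₀/ω)·sinh(ωT) ⇒ p·(1 − cosh) = x(T) − x₀·cosh − (ẋ₀/ω)·sinh
numerator   = -0.9669 − (-0.1131)·2.066574 − (-0.6960/2.9068)·1.808516 = -0.300142
denominator = 1 − 2.066574 = -1.066574
p = -0.300142 / -1.066574 = 0.2814

p = 0.2814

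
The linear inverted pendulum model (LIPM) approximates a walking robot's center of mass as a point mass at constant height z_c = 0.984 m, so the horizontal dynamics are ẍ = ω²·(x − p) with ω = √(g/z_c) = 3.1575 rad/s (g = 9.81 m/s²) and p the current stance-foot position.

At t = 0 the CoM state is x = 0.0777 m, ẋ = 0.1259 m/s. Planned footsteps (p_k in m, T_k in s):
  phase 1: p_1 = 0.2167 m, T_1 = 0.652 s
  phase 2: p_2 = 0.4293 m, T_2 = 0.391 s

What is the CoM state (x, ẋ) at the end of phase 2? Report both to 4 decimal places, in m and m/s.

x = -1.3051, ẋ = -5.2600

phase 1: p=0.2167, T=0.652, ωT=2.058690, cosh=3.981660, sinh=3.854039; start (x,ẋ)=(0.077700, 0.125900) → end (x,ẋ)=(-0.183077, -1.190218)
phase 2: p=0.4293, T=0.391, ωT=1.234583, cosh=1.863950, sinh=1.572994; start (x,ẋ)=(-0.183077, -1.190218) → end (x,ẋ)=(-1.305080, -5.260017)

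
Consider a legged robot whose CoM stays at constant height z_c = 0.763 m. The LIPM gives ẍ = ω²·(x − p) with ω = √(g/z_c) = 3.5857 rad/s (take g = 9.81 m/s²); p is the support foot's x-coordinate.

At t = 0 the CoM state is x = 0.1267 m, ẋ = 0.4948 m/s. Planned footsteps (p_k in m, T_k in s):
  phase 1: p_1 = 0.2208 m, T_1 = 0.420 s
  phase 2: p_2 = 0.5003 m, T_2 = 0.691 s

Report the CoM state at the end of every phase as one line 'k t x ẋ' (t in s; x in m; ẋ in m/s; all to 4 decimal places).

1 0.4200 0.2940 0.4471
2 1.1110 0.0003 -1.6933

phase 1: p=0.2208, T=0.420, ωT=1.505994, cosh=2.365215, sinh=2.143418; start (x,ẋ)=(0.126700, 0.494800) → end (x,ẋ)=(0.294009, 0.447088)
phase 2: p=0.5003, T=0.691, ωT=2.477719, cosh=5.998994, sinh=5.915060; start (x,ẋ)=(0.294009, 0.447088) → end (x,ẋ)=(0.000290, -1.693274)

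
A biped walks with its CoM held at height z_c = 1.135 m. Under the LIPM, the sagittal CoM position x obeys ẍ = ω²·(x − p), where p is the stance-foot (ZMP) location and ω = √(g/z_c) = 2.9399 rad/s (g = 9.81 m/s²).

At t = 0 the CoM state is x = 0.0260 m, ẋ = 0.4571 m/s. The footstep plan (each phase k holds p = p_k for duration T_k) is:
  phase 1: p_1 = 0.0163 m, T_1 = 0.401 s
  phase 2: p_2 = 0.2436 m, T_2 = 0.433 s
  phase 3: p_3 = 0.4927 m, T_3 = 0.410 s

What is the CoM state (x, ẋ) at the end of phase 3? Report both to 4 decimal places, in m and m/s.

x = 1.8741, ẋ = 4.3477

phase 1: p=0.0163, T=0.401, ωT=1.178900, cosh=1.779206, sinh=1.471590; start (x,ẋ)=(0.026000, 0.457100) → end (x,ẋ)=(0.262363, 0.855241)
phase 2: p=0.2436, T=0.433, ωT=1.272977, cosh=1.925732, sinh=1.645736; start (x,ẋ)=(0.262363, 0.855241) → end (x,ẋ)=(0.758491, 1.737747)
phase 3: p=0.4927, T=0.410, ωT=1.205359, cosh=1.818771, sinh=1.519186; start (x,ẋ)=(0.758491, 1.737747) → end (x,ẋ)=(1.874089, 4.347652)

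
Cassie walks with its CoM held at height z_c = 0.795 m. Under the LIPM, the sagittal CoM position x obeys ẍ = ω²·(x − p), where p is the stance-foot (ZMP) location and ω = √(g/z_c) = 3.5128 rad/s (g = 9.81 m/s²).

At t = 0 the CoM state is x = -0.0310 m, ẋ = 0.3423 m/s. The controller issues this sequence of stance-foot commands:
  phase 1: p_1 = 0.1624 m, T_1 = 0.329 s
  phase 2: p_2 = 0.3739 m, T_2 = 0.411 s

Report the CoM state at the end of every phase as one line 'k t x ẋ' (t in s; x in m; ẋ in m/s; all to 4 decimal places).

1 0.3290 -0.0358 -0.3745
2 0.7400 -0.7555 -3.7161

phase 1: p=0.1624, T=0.329, ωT=1.155711, cosh=1.745558, sinh=1.430724; start (x,ẋ)=(-0.031000, 0.342300) → end (x,ẋ)=(-0.035776, -0.374495)
phase 2: p=0.3739, T=0.411, ωT=1.443761, cosh=2.236319, sinh=2.000280; start (x,ẋ)=(-0.035776, -0.374495) → end (x,ẋ)=(-0.755513, -3.716111)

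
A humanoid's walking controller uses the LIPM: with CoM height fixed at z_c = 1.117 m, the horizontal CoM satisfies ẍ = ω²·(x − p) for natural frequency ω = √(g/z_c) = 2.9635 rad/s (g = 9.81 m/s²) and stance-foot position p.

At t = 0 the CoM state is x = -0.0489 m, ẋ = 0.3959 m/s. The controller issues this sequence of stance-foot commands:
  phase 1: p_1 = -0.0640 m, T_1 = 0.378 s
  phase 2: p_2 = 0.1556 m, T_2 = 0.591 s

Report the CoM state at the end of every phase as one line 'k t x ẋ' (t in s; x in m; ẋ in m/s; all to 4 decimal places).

phase 1: p=-0.0640, T=0.378, ωT=1.120203, cosh=1.695845, sinh=1.369631; start (x,ẋ)=(-0.048900, 0.395900) → end (x,ẋ)=(0.144579, 0.732674)
phase 2: p=0.1556, T=0.591, ωT=1.751428, cosh=2.968177, sinh=2.794652; start (x,ẋ)=(0.144579, 0.732674) → end (x,ẋ)=(0.813818, 2.083433)

1 0.3780 0.1446 0.7327
2 0.9690 0.8138 2.0834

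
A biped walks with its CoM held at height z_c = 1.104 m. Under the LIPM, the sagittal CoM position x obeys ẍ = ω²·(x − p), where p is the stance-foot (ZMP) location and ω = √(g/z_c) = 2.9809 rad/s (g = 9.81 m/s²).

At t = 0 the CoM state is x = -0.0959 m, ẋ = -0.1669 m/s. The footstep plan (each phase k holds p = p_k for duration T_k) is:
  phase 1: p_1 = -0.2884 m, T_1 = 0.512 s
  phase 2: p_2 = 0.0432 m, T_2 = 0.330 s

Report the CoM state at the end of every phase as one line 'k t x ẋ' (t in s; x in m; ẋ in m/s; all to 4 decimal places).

phase 1: p=-0.2884, T=0.512, ωT=1.526221, cosh=2.409056, sinh=2.191701; start (x,ẋ)=(-0.095900, -0.166900) → end (x,ẋ)=(0.052630, 0.855577)
phase 2: p=0.0432, T=0.330, ωT=0.983697, cosh=1.524126, sinh=1.150199; start (x,ẋ)=(0.052630, 0.855577) → end (x,ẋ)=(0.387703, 1.336341)

1 0.5120 0.0526 0.8556
2 0.8420 0.3877 1.3363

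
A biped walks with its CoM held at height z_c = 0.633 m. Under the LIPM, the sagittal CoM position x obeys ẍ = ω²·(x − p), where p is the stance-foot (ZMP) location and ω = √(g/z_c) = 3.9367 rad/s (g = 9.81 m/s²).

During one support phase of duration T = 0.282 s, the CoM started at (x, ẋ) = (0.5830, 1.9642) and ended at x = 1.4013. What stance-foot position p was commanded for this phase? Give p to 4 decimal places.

ωT = 3.9367·0.282 = 1.110149; cosh(ωT) = 1.682161, sinh(ωT) = 1.352651
x(T) = p + (x₀−p)·cosh(ωT) + (ẋ₀/ω)·sinh(ωT) ⇒ p·(1 − cosh) = x(T) − x₀·cosh − (ẋ₀/ω)·sinh
numerator   = 1.4013 − (0.5830)·1.682161 − (1.9642/3.9367)·1.352651 = -0.254299
denominator = 1 − 1.682161 = -0.682161
p = -0.254299 / -0.682161 = 0.3728

p = 0.3728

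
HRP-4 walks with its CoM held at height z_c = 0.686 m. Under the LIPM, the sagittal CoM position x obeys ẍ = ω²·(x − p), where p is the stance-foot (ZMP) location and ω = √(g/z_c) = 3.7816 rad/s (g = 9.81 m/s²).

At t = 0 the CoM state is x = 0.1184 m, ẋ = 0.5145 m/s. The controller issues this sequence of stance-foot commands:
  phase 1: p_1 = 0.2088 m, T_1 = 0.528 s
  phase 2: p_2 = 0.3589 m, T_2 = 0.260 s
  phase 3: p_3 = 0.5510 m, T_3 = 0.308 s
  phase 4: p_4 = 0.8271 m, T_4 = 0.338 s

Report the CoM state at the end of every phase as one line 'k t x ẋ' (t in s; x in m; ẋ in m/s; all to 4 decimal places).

phase 1: p=0.2088, T=0.528, ωT=1.996685, cosh=3.750193, sinh=3.614408; start (x,ẋ)=(0.118400, 0.514500) → end (x,ẋ)=(0.361536, 0.693865)
phase 2: p=0.3589, T=0.260, ωT=0.983216, cosh=1.523572, sinh=1.149466; start (x,ẋ)=(0.361536, 0.693865) → end (x,ẋ)=(0.573825, 1.068609)
phase 3: p=0.5510, T=0.308, ωT=1.164733, cosh=1.758536, sinh=1.446530; start (x,ẋ)=(0.573825, 1.068609) → end (x,ẋ)=(0.999900, 2.004043)
phase 4: p=0.8271, T=0.338, ωT=1.278181, cosh=1.934323, sinh=1.655780; start (x,ẋ)=(0.999900, 2.004043) → end (x,ẋ)=(2.038825, 4.958455)

1 0.5280 0.3615 0.6939
2 0.7880 0.5738 1.0686
3 1.0960 0.9999 2.0040
4 1.4340 2.0388 4.9585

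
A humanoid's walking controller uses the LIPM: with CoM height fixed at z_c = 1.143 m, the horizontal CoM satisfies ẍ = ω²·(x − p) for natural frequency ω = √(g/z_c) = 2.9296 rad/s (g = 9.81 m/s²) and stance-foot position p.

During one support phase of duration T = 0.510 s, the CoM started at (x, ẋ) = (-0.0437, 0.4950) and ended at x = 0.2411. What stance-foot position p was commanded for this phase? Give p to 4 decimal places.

p = 0.0105

ωT = 2.9296·0.510 = 1.494096; cosh(ωT) = 2.339879, sinh(ωT) = 2.115428
x(T) = p + (x₀−p)·cosh(ωT) + (ẋ₀/ω)·sinh(ωT) ⇒ p·(1 − cosh) = x(T) − x₀·cosh − (ẋ₀/ω)·sinh
numerator   = 0.2411 − (-0.0437)·2.339879 − (0.4950/2.9296)·2.115428 = -0.014081
denominator = 1 − 2.339879 = -1.339879
p = -0.014081 / -1.339879 = 0.0105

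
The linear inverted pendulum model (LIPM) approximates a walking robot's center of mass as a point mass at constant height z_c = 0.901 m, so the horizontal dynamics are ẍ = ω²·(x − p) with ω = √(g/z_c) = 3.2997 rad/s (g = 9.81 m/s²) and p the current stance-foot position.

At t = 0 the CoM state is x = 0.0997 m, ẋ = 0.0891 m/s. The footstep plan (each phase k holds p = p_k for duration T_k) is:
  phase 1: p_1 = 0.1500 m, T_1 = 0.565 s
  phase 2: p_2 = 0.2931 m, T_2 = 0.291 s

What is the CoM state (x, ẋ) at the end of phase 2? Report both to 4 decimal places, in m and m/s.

x = -0.1198, ẋ = -1.1666

phase 1: p=0.1500, T=0.565, ωT=1.864330, cosh=3.303308, sinh=3.148308; start (x,ẋ)=(0.099700, 0.089100) → end (x,ẋ)=(0.068856, -0.228215)
phase 2: p=0.2931, T=0.291, ωT=0.960213, cosh=1.497532, sinh=1.114720; start (x,ẋ)=(0.068856, -0.228215) → end (x,ẋ)=(-0.119810, -1.166585)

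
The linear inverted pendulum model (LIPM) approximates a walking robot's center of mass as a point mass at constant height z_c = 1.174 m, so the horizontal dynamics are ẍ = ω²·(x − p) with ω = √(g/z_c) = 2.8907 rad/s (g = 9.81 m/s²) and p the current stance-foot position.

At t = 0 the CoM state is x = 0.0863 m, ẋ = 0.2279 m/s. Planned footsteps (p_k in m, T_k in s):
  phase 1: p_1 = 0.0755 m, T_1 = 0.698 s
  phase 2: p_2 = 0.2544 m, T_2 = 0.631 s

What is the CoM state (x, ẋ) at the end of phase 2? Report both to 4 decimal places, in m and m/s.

x = 1.7738, ẋ = 4.4798

phase 1: p=0.0755, T=0.698, ωT=2.017709, cosh=3.827016, sinh=3.694056; start (x,ẋ)=(0.086300, 0.227900) → end (x,ẋ)=(0.408068, 0.987504)
phase 2: p=0.2544, T=0.631, ωT=1.824032, cosh=3.179083, sinh=3.017709; start (x,ẋ)=(0.408068, 0.987504) → end (x,ẋ)=(1.773814, 4.479843)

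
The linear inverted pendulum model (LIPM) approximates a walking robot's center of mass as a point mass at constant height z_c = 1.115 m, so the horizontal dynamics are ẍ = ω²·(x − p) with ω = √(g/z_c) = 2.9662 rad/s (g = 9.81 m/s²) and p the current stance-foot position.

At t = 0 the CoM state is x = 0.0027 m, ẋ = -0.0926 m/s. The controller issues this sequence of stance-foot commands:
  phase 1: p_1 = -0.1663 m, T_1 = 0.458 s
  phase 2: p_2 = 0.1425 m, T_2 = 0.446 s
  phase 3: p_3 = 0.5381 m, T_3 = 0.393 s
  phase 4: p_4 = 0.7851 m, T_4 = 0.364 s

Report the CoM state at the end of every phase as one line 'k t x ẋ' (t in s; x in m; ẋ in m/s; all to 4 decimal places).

phase 1: p=-0.1663, T=0.458, ωT=1.358520, cosh=2.073735, sinh=1.816694; start (x,ẋ)=(0.002700, -0.092600) → end (x,ẋ)=(0.127447, 0.718659)
phase 2: p=0.1425, T=0.446, ωT=1.322925, cosh=2.010371, sinh=1.744016; start (x,ẋ)=(0.127447, 0.718659) → end (x,ẋ)=(0.534783, 1.366900)
phase 3: p=0.5381, T=0.393, ωT=1.165717, cosh=1.759960, sinh=1.448261; start (x,ẋ)=(0.534783, 1.366900) → end (x,ẋ)=(1.199657, 2.391440)
phase 4: p=0.7851, T=0.364, ωT=1.079697, cosh=1.641743, sinh=1.302044; start (x,ẋ)=(1.199657, 2.391440) → end (x,ẋ)=(2.515444, 5.527200)

1 0.4580 0.1274 0.7187
2 0.9040 0.5348 1.3669
3 1.2970 1.1997 2.3914
4 1.6610 2.5154 5.5272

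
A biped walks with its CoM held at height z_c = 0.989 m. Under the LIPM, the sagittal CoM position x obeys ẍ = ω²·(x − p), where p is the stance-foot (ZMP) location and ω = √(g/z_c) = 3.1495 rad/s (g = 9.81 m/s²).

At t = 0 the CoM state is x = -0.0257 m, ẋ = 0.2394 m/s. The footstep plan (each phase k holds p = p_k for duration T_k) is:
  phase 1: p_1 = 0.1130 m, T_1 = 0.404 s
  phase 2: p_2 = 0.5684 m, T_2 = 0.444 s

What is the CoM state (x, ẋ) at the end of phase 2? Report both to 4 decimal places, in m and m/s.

phase 1: p=0.1130, T=0.404, ωT=1.272398, cosh=1.924780, sinh=1.644621; start (x,ẋ)=(-0.025700, 0.239400) → end (x,ẋ)=(-0.028956, -0.257637)
phase 2: p=0.5684, T=0.444, ωT=1.398378, cosh=2.147813, sinh=1.900815; start (x,ẋ)=(-0.028956, -0.257637) → end (x,ẋ)=(-0.870100, -4.129497)

x = -0.8701, ẋ = -4.1295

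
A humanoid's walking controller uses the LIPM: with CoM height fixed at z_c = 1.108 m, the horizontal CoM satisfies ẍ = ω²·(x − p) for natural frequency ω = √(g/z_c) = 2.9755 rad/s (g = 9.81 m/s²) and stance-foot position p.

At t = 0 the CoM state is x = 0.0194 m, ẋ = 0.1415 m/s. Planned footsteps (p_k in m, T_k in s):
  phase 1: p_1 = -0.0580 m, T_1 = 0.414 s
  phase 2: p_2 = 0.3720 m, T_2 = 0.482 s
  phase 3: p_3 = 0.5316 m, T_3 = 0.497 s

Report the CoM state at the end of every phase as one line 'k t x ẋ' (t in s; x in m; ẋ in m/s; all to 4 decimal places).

phase 1: p=-0.0580, T=0.414, ωT=1.231857, cosh=1.859669, sinh=1.567919; start (x,ẋ)=(0.019400, 0.141500) → end (x,ẋ)=(0.160501, 0.624241)
phase 2: p=0.3720, T=0.482, ωT=1.434191, cosh=2.217278, sinh=1.978970; start (x,ẋ)=(0.160501, 0.624241) → end (x,ẋ)=(0.318223, 0.138719)
phase 3: p=0.5316, T=0.497, ωT=1.478823, cosh=2.307843, sinh=2.079937; start (x,ẋ)=(0.318223, 0.138719) → end (x,ẋ)=(0.136126, -1.000419)

1 0.4140 0.1605 0.6242
2 0.8960 0.3182 0.1387
3 1.3930 0.1361 -1.0004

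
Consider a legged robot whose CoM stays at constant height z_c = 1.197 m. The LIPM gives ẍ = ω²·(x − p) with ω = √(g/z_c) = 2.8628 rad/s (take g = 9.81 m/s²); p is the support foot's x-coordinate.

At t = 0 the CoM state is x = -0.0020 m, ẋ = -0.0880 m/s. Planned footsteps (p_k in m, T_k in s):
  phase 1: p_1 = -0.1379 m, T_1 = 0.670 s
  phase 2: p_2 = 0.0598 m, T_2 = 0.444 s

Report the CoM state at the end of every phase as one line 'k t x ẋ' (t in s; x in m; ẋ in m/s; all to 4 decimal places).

phase 1: p=-0.1379, T=0.670, ωT=1.918076, cosh=3.477368, sinh=3.330479; start (x,ẋ)=(-0.002000, -0.088000) → end (x,ẋ)=(0.232298, 0.989730)
phase 2: p=0.0598, T=0.444, ωT=1.271083, cosh=1.922620, sinh=1.642092; start (x,ẋ)=(0.232298, 0.989730) → end (x,ẋ)=(0.959154, 2.713785)

1 0.6700 0.2323 0.9897
2 1.1140 0.9592 2.7138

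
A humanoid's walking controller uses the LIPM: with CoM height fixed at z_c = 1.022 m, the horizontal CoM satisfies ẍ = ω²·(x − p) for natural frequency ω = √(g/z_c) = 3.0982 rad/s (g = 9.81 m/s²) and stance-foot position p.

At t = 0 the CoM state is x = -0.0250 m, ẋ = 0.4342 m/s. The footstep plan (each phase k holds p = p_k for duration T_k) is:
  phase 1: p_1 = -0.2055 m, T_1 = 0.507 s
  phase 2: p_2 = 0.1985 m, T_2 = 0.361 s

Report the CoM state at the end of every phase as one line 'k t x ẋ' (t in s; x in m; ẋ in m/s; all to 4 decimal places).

phase 1: p=-0.2055, T=0.507, ωT=1.570787, cosh=2.509158, sinh=2.301277; start (x,ẋ)=(-0.025000, 0.434200) → end (x,ẋ)=(0.569917, 2.376408)
phase 2: p=0.1985, T=0.361, ωT=1.118450, cosh=1.693447, sinh=1.366661; start (x,ẋ)=(0.569917, 2.376408) → end (x,ẋ)=(1.875744, 5.596973)

1 0.5070 0.5699 2.3764
2 0.8680 1.8757 5.5970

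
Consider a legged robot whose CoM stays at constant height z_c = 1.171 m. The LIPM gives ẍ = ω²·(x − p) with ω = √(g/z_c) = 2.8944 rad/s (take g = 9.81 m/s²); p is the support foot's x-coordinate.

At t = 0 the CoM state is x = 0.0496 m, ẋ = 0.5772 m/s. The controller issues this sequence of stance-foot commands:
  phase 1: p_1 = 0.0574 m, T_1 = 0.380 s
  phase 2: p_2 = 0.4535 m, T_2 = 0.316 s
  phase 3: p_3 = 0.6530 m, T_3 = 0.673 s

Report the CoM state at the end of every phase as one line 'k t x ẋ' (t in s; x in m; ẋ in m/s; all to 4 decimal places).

1 0.3800 0.3107 0.9328
2 0.6960 0.5843 0.9180
3 1.3690 1.4969 2.6017

phase 1: p=0.0574, T=0.380, ωT=1.099872, cosh=1.668348, sinh=1.335434; start (x,ẋ)=(0.049600, 0.577200) → end (x,ẋ)=(0.310699, 0.932821)
phase 2: p=0.4535, T=0.316, ωT=0.914630, cosh=1.448259, sinh=1.047594; start (x,ẋ)=(0.310699, 0.932821) → end (x,ẋ)=(0.584310, 0.917970)
phase 3: p=0.6530, T=0.673, ωT=1.947931, cosh=3.578365, sinh=3.435796; start (x,ẋ)=(0.584310, 0.917970) → end (x,ẋ)=(1.496878, 2.601740)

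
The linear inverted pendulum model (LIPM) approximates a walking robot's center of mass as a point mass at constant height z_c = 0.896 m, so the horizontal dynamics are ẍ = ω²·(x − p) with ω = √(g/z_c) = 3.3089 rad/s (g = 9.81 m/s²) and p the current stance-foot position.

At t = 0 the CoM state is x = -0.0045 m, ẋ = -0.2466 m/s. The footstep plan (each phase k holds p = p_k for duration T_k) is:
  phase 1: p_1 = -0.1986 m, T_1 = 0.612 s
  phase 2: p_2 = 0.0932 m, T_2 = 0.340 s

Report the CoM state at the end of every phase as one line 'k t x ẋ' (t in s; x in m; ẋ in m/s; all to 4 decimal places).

1 0.6120 0.2721 1.4402
2 0.9520 0.9975 3.2675

phase 1: p=-0.1986, T=0.612, ωT=2.025047, cosh=3.854227, sinh=3.722239; start (x,ẋ)=(-0.004500, -0.246600) → end (x,ẋ)=(0.272101, 1.440184)
phase 2: p=0.0932, T=0.340, ωT=1.125026, cosh=1.702470, sinh=1.377826; start (x,ẋ)=(0.272101, 1.440184) → end (x,ẋ)=(0.997466, 3.267495)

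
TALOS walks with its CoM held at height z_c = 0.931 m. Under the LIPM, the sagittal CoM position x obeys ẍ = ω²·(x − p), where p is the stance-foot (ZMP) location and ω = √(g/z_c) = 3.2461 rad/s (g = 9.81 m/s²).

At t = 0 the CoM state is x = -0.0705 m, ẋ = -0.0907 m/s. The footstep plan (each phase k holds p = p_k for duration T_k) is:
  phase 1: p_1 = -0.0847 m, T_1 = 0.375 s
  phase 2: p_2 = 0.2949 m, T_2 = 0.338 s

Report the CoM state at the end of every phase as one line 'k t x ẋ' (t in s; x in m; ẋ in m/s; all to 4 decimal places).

1 0.3750 -0.1017 -0.0956
2 0.7130 -0.4045 -1.8725

phase 1: p=-0.0847, T=0.375, ωT=1.217288, cosh=1.837022, sinh=1.540990; start (x,ẋ)=(-0.070500, -0.090700) → end (x,ẋ)=(-0.101671, -0.095587)
phase 2: p=0.2949, T=0.338, ωT=1.097182, cosh=1.664761, sinh=1.330951; start (x,ẋ)=(-0.101671, -0.095587) → end (x,ẋ)=(-0.404489, -1.872475)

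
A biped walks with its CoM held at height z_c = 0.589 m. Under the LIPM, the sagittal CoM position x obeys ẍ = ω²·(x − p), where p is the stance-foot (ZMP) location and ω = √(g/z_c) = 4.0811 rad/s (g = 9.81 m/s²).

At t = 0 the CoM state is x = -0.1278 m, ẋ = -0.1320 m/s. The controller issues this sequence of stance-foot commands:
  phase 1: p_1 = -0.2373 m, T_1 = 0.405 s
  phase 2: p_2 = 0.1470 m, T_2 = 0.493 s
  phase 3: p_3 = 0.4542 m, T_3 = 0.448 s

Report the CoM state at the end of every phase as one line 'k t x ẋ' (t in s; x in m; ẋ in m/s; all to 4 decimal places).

1 0.4050 -0.0223 0.7667
2 0.8980 0.1926 0.3812
3 1.3460 -0.0976 -2.0191

phase 1: p=-0.2373, T=0.405, ωT=1.652846, cosh=2.706661, sinh=2.515157; start (x,ẋ)=(-0.127800, -0.132000) → end (x,ẋ)=(-0.022271, 0.766695)
phase 2: p=0.1470, T=0.493, ωT=2.011982, cosh=3.805925, sinh=3.672202; start (x,ẋ)=(-0.022271, 0.766695) → end (x,ẋ)=(0.192643, 0.381177)
phase 3: p=0.4542, T=0.448, ωT=1.828333, cosh=3.192092, sinh=3.031410; start (x,ẋ)=(0.192643, 0.381177) → end (x,ẋ)=(-0.097578, -2.019096)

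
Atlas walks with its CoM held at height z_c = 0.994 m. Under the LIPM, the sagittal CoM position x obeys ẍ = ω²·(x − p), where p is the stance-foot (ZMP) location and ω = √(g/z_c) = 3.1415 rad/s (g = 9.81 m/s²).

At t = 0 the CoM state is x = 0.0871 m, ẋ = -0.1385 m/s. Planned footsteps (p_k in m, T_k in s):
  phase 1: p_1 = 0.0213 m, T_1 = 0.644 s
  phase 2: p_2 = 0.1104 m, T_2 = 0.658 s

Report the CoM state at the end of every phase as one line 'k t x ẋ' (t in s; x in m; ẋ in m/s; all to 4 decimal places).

1 0.6440 0.1107 0.2351
2 1.3020 0.4024 0.9468

phase 1: p=0.0213, T=0.644, ωT=2.023126, cosh=3.847084, sinh=3.714843; start (x,ẋ)=(0.087100, -0.138500) → end (x,ẋ)=(0.110661, 0.235077)
phase 2: p=0.1104, T=0.658, ωT=2.067107, cosh=4.014241, sinh=3.887689; start (x,ẋ)=(0.110661, 0.235077) → end (x,ẋ)=(0.402361, 0.946842)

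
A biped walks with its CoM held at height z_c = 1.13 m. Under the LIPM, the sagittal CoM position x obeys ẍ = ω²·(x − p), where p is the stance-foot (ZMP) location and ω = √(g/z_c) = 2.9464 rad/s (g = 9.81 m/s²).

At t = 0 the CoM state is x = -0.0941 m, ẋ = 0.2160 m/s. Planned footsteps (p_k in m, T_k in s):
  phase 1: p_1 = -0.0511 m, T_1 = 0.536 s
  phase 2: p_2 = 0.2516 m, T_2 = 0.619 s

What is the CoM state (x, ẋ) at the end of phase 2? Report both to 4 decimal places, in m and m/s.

phase 1: p=-0.0511, T=0.536, ωT=1.579270, cosh=2.528770, sinh=2.322645; start (x,ẋ)=(-0.094100, 0.216000) → end (x,ẋ)=(0.010436, 0.251946)
phase 2: p=0.2516, T=0.619, ωT=1.823822, cosh=3.178449, sinh=3.017041; start (x,ẋ)=(0.010436, 0.251946) → end (x,ẋ)=(-0.256942, -1.343011)

x = -0.2569, ẋ = -1.3430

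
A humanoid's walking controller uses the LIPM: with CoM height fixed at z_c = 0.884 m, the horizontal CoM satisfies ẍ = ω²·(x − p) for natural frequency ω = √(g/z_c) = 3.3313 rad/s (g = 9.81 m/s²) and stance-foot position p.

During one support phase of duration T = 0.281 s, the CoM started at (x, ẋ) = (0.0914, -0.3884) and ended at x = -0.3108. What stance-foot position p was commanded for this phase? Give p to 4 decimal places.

ωT = 3.3313·0.281 = 0.936095; cosh(ωT) = 1.471081, sinh(ωT) = 1.078924
x(T) = p + (x₀−p)·cosh(ωT) + (ẋ₀/ω)·sinh(ωT) ⇒ p·(1 − cosh) = x(T) − x₀·cosh − (ẋ₀/ω)·sinh
numerator   = -0.3108 − (0.0914)·1.471081 − (-0.3884/3.3313)·1.078924 = -0.319464
denominator = 1 − 1.471081 = -0.471081
p = -0.319464 / -0.471081 = 0.6782

p = 0.6782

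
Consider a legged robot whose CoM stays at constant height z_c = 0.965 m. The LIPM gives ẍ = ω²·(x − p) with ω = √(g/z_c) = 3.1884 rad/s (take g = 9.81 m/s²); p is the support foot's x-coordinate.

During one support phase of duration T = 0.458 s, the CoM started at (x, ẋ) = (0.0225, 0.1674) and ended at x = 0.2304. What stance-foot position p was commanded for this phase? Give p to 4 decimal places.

ωT = 3.1884·0.458 = 1.460287; cosh(ωT) = 2.269683, sinh(ωT) = 2.037513
x(T) = p + (x₀−p)·cosh(ωT) + (ẋ₀/ω)·sinh(ωT) ⇒ p·(1 − cosh) = x(T) − x₀·cosh − (ẋ₀/ω)·sinh
numerator   = 0.2304 − (0.0225)·2.269683 − (0.1674/3.1884)·2.037513 = 0.072357
denominator = 1 − 2.269683 = -1.269683
p = 0.072357 / -1.269683 = -0.0570

p = -0.0570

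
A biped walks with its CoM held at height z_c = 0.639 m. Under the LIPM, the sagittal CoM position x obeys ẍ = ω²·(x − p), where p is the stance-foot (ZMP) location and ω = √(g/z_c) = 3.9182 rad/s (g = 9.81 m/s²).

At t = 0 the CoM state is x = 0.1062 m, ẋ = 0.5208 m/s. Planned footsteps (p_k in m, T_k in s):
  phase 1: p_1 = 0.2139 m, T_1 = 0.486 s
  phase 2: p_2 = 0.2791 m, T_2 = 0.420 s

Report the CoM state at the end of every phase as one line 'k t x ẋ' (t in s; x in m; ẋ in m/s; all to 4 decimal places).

phase 1: p=0.2139, T=0.486, ωT=1.904245, cosh=3.431636, sinh=3.282701; start (x,ẋ)=(0.106200, 0.520800) → end (x,ẋ)=(0.280643, 0.401929)
phase 2: p=0.2791, T=0.420, ωT=1.645644, cosh=2.688618, sinh=2.495730; start (x,ẋ)=(0.280643, 0.401929) → end (x,ẋ)=(0.539261, 1.095725)

1 0.4860 0.2806 0.4019
2 0.9060 0.5393 1.0957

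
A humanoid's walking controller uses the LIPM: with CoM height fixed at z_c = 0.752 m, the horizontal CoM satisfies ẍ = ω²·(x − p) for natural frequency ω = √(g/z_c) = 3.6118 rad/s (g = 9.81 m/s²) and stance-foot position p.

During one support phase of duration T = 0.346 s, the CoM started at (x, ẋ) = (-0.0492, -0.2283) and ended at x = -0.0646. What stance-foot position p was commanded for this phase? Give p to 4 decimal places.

ωT = 3.6118·0.346 = 1.249683; cosh(ωT) = 1.887916, sinh(ωT) = 1.601320
x(T) = p + (x₀−p)·cosh(ωT) + (ẋ₀/ω)·sinh(ωT) ⇒ p·(1 − cosh) = x(T) − x₀·cosh − (ẋ₀/ω)·sinh
numerator   = -0.0646 − (-0.0492)·1.887916 − (-0.2283/3.6118)·1.601320 = 0.129504
denominator = 1 − 1.887916 = -0.887916
p = 0.129504 / -0.887916 = -0.1459

p = -0.1459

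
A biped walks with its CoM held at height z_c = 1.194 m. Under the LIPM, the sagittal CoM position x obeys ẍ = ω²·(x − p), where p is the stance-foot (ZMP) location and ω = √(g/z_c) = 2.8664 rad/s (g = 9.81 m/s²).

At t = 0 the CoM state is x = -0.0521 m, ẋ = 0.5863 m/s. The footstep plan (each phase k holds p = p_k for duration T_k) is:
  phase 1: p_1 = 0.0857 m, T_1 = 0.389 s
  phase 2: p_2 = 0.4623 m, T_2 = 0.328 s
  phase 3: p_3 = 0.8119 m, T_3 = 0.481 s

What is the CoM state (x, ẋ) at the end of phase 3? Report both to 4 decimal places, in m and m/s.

phase 1: p=0.0857, T=0.389, ωT=1.115030, cosh=1.688782, sinh=1.360876; start (x,ẋ)=(-0.052100, 0.586300) → end (x,ẋ)=(0.131343, 0.452600)
phase 2: p=0.4623, T=0.328, ωT=0.940179, cosh=1.475499, sinh=1.084941; start (x,ẋ)=(0.131343, 0.452600) → end (x,ẋ)=(0.145283, -0.361425)
phase 3: p=0.8119, T=0.481, ωT=1.378738, cosh=2.110893, sinh=1.858997; start (x,ẋ)=(0.145283, -0.361425) → end (x,ẋ)=(-0.829658, -4.315082)

x = -0.8297, ẋ = -4.3151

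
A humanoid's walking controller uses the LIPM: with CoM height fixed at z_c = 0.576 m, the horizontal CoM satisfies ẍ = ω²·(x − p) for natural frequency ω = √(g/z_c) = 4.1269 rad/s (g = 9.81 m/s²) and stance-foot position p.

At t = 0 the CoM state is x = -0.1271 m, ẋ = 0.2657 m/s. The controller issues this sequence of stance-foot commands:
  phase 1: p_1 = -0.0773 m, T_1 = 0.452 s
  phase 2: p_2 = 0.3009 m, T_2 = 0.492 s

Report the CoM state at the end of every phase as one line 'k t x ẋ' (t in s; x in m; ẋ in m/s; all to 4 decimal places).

phase 1: p=-0.0773, T=0.452, ωT=1.865359, cosh=3.306547, sinh=3.151706; start (x,ẋ)=(-0.127100, 0.265700) → end (x,ẋ)=(-0.039051, 0.230812)
phase 2: p=0.3009, T=0.492, ωT=2.030435, cosh=3.874338, sinh=3.743060; start (x,ẋ)=(-0.039051, 0.230812) → end (x,ẋ)=(-0.806842, -4.357065)

1 0.4520 -0.0391 0.2308
2 0.9440 -0.8068 -4.3571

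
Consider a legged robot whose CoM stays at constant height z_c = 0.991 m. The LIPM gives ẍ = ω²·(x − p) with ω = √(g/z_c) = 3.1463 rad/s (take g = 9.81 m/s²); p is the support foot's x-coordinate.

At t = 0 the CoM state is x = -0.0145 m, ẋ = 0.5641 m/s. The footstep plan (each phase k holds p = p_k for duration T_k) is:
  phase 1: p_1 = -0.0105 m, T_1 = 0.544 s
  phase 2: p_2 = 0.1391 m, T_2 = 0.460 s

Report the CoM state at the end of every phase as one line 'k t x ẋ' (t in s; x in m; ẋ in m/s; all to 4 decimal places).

phase 1: p=-0.0105, T=0.544, ωT=1.711587, cosh=2.859161, sinh=2.678583; start (x,ẋ)=(-0.014500, 0.564100) → end (x,ẋ)=(0.458306, 1.579142)
phase 2: p=0.1391, T=0.460, ωT=1.447298, cosh=2.243408, sinh=2.008203; start (x,ẋ)=(0.458306, 1.579142) → end (x,ẋ)=(1.863136, 5.559537)

1 0.5440 0.4583 1.5791
2 1.0040 1.8631 5.5595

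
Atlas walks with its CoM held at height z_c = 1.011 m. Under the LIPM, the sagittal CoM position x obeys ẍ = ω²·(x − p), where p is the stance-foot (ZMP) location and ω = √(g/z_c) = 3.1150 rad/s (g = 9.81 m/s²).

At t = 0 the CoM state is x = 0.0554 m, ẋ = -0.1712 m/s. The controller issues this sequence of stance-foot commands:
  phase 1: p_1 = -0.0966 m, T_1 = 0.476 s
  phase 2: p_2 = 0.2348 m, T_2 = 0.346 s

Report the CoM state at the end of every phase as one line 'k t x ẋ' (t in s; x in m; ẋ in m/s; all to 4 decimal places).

phase 1: p=-0.0966, T=0.476, ωT=1.482740, cosh=2.316007, sinh=2.088992; start (x,ẋ)=(0.055400, -0.171200) → end (x,ẋ)=(0.140622, 0.592596)
phase 2: p=0.2348, T=0.346, ωT=1.077790, cosh=1.639263, sinh=1.298916; start (x,ẋ)=(0.140622, 0.592596) → end (x,ẋ)=(0.327523, 0.590365)

1 0.4760 0.1406 0.5926
2 0.8220 0.3275 0.5904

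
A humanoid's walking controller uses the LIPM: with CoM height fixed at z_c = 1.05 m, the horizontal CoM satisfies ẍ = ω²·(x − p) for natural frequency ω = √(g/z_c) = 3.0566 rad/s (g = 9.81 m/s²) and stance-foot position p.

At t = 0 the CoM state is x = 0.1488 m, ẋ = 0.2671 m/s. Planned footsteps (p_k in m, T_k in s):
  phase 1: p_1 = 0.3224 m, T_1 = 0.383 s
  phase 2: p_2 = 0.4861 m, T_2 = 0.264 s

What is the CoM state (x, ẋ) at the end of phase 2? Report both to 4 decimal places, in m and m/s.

phase 1: p=0.3224, T=0.383, ωT=1.170678, cosh=1.767167, sinh=1.457010; start (x,ẋ)=(0.148800, 0.267100) → end (x,ẋ)=(0.142940, -0.301117)
phase 2: p=0.4861, T=0.264, ωT=0.806942, cosh=1.343633, sinh=0.897412; start (x,ẋ)=(0.142940, -0.301117) → end (x,ẋ)=(-0.063388, -1.345889)

x = -0.0634, ẋ = -1.3459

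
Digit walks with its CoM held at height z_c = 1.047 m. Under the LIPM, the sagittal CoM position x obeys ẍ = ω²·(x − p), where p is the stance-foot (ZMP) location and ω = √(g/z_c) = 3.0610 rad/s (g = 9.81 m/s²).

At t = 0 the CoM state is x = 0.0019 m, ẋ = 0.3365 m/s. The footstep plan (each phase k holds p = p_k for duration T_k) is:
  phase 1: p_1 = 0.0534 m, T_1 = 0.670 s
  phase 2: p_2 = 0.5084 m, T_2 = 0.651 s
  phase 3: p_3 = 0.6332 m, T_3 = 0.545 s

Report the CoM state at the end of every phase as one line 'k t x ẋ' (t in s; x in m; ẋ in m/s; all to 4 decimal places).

phase 1: p=0.0534, T=0.670, ωT=2.050870, cosh=3.951643, sinh=3.823020; start (x,ẋ)=(0.001900, 0.336500) → end (x,ẋ)=(0.270160, 0.727061)
phase 2: p=0.5084, T=0.651, ωT=1.992711, cosh=3.735859, sinh=3.599534; start (x,ẋ)=(0.270160, 0.727061) → end (x,ẋ)=(0.473346, 0.091232)
phase 3: p=0.6332, T=0.545, ωT=1.668245, cosh=2.745715, sinh=2.557138; start (x,ẋ)=(0.473346, 0.091232) → end (x,ẋ)=(0.270500, -1.000745)

1 0.6700 0.2702 0.7271
2 1.3210 0.4733 0.0912
3 1.8660 0.2705 -1.0007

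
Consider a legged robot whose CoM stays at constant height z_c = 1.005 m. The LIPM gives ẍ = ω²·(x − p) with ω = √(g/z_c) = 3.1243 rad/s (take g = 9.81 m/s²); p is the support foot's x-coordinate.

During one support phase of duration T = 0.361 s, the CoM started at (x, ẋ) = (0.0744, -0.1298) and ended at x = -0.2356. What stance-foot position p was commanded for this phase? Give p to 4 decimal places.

p = 0.4319

ωT = 3.1243·0.361 = 1.127872; cosh(ωT) = 1.706399, sinh(ωT) = 1.382678
x(T) = p + (x₀−p)·cosh(ωT) + (ẋ₀/ω)·sinh(ωT) ⇒ p·(1 − cosh) = x(T) − x₀·cosh − (ẋ₀/ω)·sinh
numerator   = -0.2356 − (0.0744)·1.706399 − (-0.1298/3.1243)·1.382678 = -0.305112
denominator = 1 − 1.706399 = -0.706399
p = -0.305112 / -0.706399 = 0.4319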